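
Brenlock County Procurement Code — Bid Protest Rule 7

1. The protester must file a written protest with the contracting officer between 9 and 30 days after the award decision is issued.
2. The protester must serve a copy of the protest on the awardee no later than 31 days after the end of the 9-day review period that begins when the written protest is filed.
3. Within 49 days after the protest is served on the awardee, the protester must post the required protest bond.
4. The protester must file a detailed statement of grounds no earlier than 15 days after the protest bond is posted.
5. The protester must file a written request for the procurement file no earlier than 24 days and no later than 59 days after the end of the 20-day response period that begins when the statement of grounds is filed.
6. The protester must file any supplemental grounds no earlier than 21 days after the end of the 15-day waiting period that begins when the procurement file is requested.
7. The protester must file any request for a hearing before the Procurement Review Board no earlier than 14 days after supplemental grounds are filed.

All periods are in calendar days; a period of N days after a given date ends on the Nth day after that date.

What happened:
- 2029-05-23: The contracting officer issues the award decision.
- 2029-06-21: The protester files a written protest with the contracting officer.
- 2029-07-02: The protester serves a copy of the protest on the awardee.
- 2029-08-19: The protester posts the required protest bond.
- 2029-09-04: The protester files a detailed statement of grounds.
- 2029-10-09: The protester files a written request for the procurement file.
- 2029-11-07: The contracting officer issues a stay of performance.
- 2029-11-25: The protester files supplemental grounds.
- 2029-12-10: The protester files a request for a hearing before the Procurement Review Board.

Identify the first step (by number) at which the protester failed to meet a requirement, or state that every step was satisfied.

(1) the permitted window runs from 2029-05-23 + 9 = 2029-06-01 to 2029-05-23 + 30 = 2029-06-22; done 2029-06-21 — within the window.
(2) due by 2029-06-30 + 31 days = 2029-07-31; completed 2029-07-02, before the deadline.
(3) due by 2029-07-02 + 49 days = 2029-08-20; completed 2029-08-19, before the deadline.
(4) permitted from 2029-08-19 + 15 days = 2029-09-03 onward; done 2029-09-04 — permitted.
(5) the permitted window runs from 2029-09-24 + 24 = 2029-10-18 to 2029-09-24 + 59 = 2029-11-22; done 2029-10-09 — 9 days before the window opened.

Step 5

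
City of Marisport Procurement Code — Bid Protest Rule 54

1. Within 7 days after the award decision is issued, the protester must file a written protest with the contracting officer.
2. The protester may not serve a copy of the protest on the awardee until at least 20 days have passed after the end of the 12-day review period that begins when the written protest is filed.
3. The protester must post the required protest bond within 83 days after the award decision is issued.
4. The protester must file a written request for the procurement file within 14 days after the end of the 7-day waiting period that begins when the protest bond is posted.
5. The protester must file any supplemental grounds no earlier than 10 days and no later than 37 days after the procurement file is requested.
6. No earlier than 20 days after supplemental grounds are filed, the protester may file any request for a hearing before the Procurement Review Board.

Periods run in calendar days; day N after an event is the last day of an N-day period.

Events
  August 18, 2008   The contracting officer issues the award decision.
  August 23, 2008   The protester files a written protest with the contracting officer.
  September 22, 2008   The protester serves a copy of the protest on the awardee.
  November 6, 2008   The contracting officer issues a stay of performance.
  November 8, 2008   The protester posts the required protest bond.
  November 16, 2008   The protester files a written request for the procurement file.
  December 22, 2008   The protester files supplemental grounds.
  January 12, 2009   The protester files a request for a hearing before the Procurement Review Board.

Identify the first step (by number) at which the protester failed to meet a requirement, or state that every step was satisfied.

Step 2

(1) due by August 18, 2008 + 7 days = August 25, 2008; done August 23, 2008 — timely.
(2) permitted from September 4, 2008 + 20 days = September 24, 2008 onward; done September 22, 2008 — 2 days too early.
Later steps need not be reached.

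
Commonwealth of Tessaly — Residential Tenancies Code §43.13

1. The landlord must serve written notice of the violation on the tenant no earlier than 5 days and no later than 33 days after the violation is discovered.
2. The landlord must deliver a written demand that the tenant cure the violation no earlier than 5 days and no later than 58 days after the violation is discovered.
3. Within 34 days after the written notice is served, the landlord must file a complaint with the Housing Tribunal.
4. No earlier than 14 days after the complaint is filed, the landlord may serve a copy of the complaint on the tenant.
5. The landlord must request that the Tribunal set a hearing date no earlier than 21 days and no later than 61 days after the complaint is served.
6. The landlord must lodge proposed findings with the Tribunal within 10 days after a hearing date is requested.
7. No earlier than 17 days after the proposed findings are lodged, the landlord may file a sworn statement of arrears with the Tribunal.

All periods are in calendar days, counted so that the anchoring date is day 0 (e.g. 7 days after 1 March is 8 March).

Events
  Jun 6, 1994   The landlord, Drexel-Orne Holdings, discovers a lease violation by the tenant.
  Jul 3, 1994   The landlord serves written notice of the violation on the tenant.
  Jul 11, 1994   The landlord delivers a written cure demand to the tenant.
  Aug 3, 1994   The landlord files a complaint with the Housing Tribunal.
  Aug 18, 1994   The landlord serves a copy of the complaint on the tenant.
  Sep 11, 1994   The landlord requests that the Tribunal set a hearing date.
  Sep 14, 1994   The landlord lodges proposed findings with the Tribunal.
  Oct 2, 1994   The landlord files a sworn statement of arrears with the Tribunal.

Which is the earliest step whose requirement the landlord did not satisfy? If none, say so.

None — every step was satisfied

Step 1 — 5 and 33 days from Jun 6, 1994 (when the violation is discovered) are Jun 11, 1994 and Jul 9, 1994 respectively; done Jul 3, 1994 — within the window.
Step 2 — 5 and 58 days from Jun 6, 1994 (when the violation is discovered) are Jun 11, 1994 and Aug 3, 1994 respectively; Jul 11, 1994 falls inside that range.
Step 3 — counting 34 days from Jul 3, 1994 (when the written notice is served) gives a deadline of Aug 6, 1994; Aug 3, 1994 is within that limit.
Step 4 — must wait 14 days from Aug 3, 1994 (when the complaint is filed), so not before Aug 17, 1994; done Aug 18, 1994, after the minimum wait.
Step 5 — 21 and 61 days from Aug 18, 1994 (when the complaint is served) are Sep 8, 1994 and Oct 18, 1994 respectively; done Sep 11, 1994, which is between those dates.
Step 6 — counting 10 days from Sep 11, 1994 (when a hearing date is requested) gives a deadline of Sep 21, 1994; completed Sep 14, 1994, before the deadline.
Step 7 — must wait 17 days from Sep 14, 1994 (when the proposed findings are lodged), so not before Oct 1, 1994; done Oct 2, 1994, after the minimum wait.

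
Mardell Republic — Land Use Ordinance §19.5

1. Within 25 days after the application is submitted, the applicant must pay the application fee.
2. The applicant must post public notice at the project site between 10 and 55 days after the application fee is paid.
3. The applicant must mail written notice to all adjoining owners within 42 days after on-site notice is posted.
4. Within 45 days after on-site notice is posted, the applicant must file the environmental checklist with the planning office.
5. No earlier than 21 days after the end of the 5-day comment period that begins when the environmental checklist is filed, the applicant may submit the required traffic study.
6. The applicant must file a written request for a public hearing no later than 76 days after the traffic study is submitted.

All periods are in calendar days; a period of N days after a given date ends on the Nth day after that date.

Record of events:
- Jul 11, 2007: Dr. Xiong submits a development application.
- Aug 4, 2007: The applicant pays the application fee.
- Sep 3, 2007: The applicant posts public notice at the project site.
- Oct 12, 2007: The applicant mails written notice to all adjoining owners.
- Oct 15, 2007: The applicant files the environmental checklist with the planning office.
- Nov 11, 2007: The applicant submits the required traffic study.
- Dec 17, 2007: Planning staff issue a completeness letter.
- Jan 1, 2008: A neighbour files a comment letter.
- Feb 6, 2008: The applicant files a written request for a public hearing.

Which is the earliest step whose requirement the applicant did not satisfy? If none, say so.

Step 6

Step 1 — counting 25 days from Jul 11, 2007 (when the application is submitted) gives a deadline of Aug 5, 2007; completed Aug 4, 2007, before the deadline.
Step 2 — 10 and 55 days from Aug 4, 2007 (when the application fee is paid) are Aug 14, 2007 and Sep 28, 2007 respectively; Sep 3, 2007 falls inside that range.
Step 3 — counting 42 days from Sep 3, 2007 (when on-site notice is posted) gives a deadline of Oct 15, 2007; completed Oct 12, 2007, before the deadline.
Step 4 — counting 45 days from Sep 3, 2007 (when on-site notice is posted) gives a deadline of Oct 18, 2007; Oct 15, 2007 is within that limit.
Step 5 — must wait 21 days from Oct 20, 2007 (end of the 5-day comment period, which began when the environmental checklist is filed on Oct 15, 2007), so not before Nov 10, 2007; done Nov 11, 2007 — permitted.
Step 6 — counting 76 days from Nov 11, 2007 (when the traffic study is submitted) gives a deadline of Jan 26, 2008; done Feb 6, 2008 — 11 days late.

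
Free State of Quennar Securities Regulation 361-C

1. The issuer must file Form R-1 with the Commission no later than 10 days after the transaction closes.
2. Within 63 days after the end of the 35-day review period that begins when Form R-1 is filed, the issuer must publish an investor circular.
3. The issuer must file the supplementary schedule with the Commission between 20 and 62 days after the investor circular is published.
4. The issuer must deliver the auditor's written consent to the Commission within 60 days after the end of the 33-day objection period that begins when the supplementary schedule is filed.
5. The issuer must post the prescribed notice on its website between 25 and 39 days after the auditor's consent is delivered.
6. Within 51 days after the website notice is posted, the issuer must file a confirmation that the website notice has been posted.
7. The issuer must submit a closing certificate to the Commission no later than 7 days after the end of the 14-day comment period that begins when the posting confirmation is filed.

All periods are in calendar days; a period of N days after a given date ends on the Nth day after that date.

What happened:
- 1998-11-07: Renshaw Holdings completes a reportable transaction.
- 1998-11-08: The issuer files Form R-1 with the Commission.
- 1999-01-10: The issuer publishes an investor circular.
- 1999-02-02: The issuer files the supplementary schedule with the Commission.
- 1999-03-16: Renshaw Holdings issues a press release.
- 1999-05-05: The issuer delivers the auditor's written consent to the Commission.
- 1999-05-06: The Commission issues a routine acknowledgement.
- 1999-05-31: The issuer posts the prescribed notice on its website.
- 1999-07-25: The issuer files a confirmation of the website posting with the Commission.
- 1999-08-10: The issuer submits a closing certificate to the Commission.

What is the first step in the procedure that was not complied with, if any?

Step 1 — counting 10 days from 1998-11-07 (when the transaction closes) gives a deadline of 1998-11-17; 1998-11-08 is within that limit.
Step 2 — counting 63 days from 1998-12-13 (end of the 35-day review period, which began when Form R-1 is filed on 1998-11-08) gives a deadline of 1999-02-14; done 1999-01-10 — timely.
Step 3 — 20 and 62 days from 1999-01-10 (when the investor circular is published) are 1999-01-30 and 1999-03-13 respectively; done 1999-02-02 — within the window.
Step 4 — counting 60 days from 1999-03-07 (end of the 33-day objection period, which began when the supplementary schedule is filed on 1999-02-02) gives a deadline of 1999-05-06; done 1999-05-05 — timely.
Step 5 — 25 and 39 days from 1999-05-05 (when the auditor's consent is delivered) are 1999-05-30 and 1999-06-13 respectively; done 1999-05-31 — within the window.
Step 6 — counting 51 days from 1999-05-31 (when the website notice is posted) gives a deadline of 1999-07-21; not done until 1999-07-25, 4 days after the deadline.
No need to go further; step 6 was not satisfied.

Step 6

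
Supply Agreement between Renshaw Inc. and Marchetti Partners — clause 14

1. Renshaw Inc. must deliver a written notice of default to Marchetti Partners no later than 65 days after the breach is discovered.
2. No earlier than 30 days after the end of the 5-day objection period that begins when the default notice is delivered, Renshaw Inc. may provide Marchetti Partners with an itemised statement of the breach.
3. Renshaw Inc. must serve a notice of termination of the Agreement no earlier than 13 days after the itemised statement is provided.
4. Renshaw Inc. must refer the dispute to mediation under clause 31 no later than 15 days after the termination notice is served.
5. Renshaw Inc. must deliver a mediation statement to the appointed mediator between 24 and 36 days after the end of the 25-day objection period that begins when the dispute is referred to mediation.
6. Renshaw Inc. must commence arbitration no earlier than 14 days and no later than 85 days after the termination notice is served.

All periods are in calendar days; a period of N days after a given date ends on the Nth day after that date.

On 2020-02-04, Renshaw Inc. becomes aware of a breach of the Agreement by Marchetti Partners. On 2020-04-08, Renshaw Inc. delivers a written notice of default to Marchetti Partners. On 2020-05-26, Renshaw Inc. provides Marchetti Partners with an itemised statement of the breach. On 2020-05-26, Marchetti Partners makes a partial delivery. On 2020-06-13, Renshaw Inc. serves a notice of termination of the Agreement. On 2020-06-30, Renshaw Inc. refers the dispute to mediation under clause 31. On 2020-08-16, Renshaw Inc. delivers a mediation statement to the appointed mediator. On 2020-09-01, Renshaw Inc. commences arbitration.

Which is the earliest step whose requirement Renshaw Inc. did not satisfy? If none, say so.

Step 4

Step 1: 65 days after 2020-02-04 (when the breach is discovered) is 2020-04-09; 2020-04-08 is within that limit.
Step 2: the earliest permitted date is 30 days after 2020-04-13 (end of the 5-day objection period, which began when the default notice is delivered on 2020-04-08), i.e. 2020-05-13; 2020-05-26 is on or after that date.
Step 3: the earliest permitted date is 13 days after 2020-05-26 (when the itemised statement is provided), i.e. 2020-06-08; done 2020-06-13 — permitted.
Step 4: 15 days after 2020-06-13 (when the termination notice is served) is 2020-06-28; not done until 2020-06-30, 2 days after the deadline.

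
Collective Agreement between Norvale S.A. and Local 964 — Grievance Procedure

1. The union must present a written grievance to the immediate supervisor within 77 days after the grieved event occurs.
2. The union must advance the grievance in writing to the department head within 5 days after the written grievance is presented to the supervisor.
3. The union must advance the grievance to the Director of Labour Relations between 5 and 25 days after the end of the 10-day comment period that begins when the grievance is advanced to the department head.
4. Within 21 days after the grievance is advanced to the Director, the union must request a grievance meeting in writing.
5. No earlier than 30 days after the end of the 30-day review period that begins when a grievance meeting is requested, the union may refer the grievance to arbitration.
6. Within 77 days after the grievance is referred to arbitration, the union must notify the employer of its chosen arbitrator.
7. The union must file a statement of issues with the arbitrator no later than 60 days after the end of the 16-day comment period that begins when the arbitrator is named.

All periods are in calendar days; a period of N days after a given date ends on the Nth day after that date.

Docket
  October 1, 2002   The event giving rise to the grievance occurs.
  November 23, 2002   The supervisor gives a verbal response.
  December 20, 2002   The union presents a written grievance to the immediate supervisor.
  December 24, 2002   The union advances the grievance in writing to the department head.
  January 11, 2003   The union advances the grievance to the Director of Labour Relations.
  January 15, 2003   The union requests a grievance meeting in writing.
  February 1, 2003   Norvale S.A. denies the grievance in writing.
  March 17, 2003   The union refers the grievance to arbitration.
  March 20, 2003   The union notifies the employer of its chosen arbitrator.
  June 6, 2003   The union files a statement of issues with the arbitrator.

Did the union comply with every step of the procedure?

Step 1: 77 days after October 1, 2002 (when the grieved event occurs) is December 17, 2002; not done until December 20, 2002, 3 days after the deadline.

No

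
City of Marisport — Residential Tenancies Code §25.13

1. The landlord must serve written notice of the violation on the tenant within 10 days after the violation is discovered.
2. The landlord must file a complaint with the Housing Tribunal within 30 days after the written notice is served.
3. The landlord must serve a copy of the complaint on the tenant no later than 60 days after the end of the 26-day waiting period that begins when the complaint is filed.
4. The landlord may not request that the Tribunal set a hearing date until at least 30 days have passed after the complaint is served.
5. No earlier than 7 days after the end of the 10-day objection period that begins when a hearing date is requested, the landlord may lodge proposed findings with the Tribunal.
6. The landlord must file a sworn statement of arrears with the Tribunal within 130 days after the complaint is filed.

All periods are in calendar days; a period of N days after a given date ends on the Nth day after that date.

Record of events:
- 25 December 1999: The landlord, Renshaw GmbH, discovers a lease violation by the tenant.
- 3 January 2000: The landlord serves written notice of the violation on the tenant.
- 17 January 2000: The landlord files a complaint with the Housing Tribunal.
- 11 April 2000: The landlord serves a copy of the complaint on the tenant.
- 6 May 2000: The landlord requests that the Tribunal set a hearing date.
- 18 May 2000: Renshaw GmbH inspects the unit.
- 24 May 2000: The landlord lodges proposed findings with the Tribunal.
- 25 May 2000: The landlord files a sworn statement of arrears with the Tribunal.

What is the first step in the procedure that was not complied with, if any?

Step 4

Step 1: 10 days after 25 December 1999 (when the violation is discovered) is 4 January 2000; done 3 January 2000 — timely.
Step 2: 30 days after 3 January 2000 (when the written notice is served) is 2 February 2000; completed 17 January 2000, before the deadline.
Step 3: 60 days after 12 February 2000 (end of the 26-day waiting period, which began when the complaint is filed on 17 January 2000) is 12 April 2000; completed 11 April 2000, before the deadline.
Step 4: the earliest permitted date is 30 days after 11 April 2000 (when the complaint is served), i.e. 11 May 2000; 6 May 2000 is 5 days before the earliest permitted date.
The analysis stops there.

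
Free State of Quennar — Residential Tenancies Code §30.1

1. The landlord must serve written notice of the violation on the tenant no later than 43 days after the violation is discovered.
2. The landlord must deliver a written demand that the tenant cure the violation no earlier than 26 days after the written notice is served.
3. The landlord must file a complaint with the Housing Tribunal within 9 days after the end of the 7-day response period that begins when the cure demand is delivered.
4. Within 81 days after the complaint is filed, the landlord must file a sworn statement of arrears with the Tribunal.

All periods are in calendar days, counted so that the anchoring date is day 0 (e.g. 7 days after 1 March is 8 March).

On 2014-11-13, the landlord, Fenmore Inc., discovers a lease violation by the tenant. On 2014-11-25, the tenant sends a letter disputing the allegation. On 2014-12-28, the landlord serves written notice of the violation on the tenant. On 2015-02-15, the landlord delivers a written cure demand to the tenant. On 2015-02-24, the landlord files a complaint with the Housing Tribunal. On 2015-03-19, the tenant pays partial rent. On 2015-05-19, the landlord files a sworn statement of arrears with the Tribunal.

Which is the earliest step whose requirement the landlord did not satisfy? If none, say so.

Step 1

Step 1: 43 days after 2014-11-13 (when the violation is discovered) is 2014-12-26; not done until 2014-12-28, 2 days after the deadline.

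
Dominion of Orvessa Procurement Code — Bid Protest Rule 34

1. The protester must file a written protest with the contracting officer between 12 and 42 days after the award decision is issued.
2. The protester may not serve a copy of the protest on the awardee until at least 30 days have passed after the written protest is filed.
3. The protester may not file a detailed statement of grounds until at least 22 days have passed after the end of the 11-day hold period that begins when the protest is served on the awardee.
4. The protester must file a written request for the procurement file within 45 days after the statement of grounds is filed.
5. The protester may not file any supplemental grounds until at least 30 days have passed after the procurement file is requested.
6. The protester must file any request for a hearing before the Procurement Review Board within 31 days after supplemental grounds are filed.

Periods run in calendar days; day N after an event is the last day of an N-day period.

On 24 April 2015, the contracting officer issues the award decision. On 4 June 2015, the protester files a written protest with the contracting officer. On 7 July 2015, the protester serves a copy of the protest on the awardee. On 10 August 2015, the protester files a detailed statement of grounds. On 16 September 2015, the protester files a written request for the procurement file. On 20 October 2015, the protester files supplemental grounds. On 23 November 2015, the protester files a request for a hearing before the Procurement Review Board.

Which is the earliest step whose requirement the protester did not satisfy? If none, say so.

(1) the permitted window runs from 24 April 2015 + 12 = 6 May 2015 to 24 April 2015 + 42 = 5 June 2015; done 4 June 2015 — within the window.
(2) permitted from 4 June 2015 + 30 days = 4 July 2015 onward; done 7 July 2015 — permitted.
(3) permitted from 18 July 2015 + 22 days = 9 August 2015 onward; done 10 August 2015, after the minimum wait.
(4) due by 10 August 2015 + 45 days = 24 September 2015; done 16 September 2015 — timely.
(5) permitted from 16 September 2015 + 30 days = 16 October 2015 onward; done 20 October 2015, after the minimum wait.
(6) due by 20 October 2015 + 31 days = 20 November 2015; not done until 23 November 2015, 3 days after the deadline.
The procedure was therefore not followed at step 6.

Step 6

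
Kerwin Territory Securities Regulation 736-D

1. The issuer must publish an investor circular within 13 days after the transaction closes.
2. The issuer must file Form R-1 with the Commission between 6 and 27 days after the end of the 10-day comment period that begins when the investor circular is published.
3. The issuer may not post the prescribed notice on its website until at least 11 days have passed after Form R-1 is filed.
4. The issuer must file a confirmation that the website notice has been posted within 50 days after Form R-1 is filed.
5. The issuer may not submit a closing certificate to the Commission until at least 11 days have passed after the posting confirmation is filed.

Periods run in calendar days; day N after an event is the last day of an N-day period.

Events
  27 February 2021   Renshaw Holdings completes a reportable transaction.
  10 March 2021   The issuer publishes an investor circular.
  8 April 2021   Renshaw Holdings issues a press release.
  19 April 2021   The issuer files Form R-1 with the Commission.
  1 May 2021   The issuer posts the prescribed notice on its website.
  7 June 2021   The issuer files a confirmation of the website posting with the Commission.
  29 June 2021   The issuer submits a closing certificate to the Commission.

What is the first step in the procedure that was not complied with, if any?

(1) due by 27 February 2021 + 13 days = 12 March 2021; done 10 March 2021 — timely.
(2) the permitted window runs from 20 March 2021 + 6 = 26 March 2021 to 20 March 2021 + 27 = 16 April 2021; done 19 April 2021 — 3 days after the window closed.
No need to go further; step 2 was not satisfied.

Step 2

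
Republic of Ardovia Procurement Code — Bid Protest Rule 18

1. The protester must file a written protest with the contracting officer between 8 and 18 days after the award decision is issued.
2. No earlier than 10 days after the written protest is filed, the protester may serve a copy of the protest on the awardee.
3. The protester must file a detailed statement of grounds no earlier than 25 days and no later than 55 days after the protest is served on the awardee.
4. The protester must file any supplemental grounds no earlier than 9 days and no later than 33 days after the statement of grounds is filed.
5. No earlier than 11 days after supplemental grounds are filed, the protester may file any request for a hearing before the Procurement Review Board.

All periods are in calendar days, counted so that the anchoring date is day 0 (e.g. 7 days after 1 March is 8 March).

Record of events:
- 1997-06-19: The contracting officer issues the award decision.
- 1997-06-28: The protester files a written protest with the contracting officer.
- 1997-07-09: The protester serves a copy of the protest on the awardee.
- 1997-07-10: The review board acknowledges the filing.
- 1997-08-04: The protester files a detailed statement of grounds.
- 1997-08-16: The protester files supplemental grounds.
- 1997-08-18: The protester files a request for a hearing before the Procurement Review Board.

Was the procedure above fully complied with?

(1) the permitted window runs from 1997-06-19 + 8 = 1997-06-27 to 1997-06-19 + 18 = 1997-07-07; done 1997-06-28 — within the window.
(2) permitted from 1997-06-28 + 10 days = 1997-07-08 onward; done 1997-07-09 — permitted.
(3) the permitted window runs from 1997-07-09 + 25 = 1997-08-03 to 1997-07-09 + 55 = 1997-09-02; done 1997-08-04, which is between those dates.
(4) the permitted window runs from 1997-08-04 + 9 = 1997-08-13 to 1997-08-04 + 33 = 1997-09-06; 1997-08-16 falls inside that range.
(5) permitted from 1997-08-16 + 11 days = 1997-08-27 onward; acted on 1997-08-18, 9 days prematurely.
The analysis stops there.

No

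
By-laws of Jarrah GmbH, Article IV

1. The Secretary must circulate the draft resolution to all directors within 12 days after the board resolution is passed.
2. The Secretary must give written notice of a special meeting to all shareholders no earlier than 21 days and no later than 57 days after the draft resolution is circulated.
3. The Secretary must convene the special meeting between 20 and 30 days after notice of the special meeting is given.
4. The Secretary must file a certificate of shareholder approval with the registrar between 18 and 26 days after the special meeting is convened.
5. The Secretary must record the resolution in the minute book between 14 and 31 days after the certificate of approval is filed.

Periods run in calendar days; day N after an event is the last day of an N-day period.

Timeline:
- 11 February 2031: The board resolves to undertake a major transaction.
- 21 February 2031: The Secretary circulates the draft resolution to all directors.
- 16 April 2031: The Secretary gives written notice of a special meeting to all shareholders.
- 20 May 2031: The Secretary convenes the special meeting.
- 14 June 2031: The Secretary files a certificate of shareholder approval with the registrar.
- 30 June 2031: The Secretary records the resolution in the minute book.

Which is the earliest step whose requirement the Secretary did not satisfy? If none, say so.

Step 3

Step 1: 12 days after 11 February 2031 (when the board resolution is passed) is 23 February 2031; done 21 February 2031 — timely.
Step 2: the window is 21–57 days after 21 February 2031 (when the draft resolution is circulated), so 14 March 2031 through 19 April 2031; 16 April 2031 falls inside that range.
Step 3: the window is 20–30 days after 16 April 2031 (when notice of the special meeting is given), so 6 May 2031 through 16 May 2031; done 20 May 2031 — 4 days after the window closed.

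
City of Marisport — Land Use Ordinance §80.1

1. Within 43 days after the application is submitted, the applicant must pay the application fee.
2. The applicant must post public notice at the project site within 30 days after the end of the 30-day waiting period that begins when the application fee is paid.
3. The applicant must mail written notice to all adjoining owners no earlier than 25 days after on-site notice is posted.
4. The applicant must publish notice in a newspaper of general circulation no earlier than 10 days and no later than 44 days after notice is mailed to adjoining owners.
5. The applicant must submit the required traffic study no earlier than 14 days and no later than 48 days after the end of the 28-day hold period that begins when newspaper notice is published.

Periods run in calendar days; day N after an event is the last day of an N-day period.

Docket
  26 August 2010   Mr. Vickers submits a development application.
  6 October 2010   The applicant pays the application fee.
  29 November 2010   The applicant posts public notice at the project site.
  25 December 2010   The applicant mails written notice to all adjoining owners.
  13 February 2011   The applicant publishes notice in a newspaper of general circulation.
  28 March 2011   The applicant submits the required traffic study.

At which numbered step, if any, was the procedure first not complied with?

Step 1 — counting 43 days from 26 August 2010 (when the application is submitted) gives a deadline of 8 October 2010; done 6 October 2010 — timely.
Step 2 — counting 30 days from 5 November 2010 (end of the 30-day waiting period, which began when the application fee is paid on 6 October 2010) gives a deadline of 5 December 2010; 29 November 2010 is within that limit.
Step 3 — must wait 25 days from 29 November 2010 (when on-site notice is posted), so not before 24 December 2010; done 25 December 2010, after the minimum wait.
Step 4 — 10 and 44 days from 25 December 2010 (when notice is mailed to adjoining owners) are 4 January 2011 and 7 February 2011 respectively; done 13 February 2011 — 6 days after the window closed.

Step 4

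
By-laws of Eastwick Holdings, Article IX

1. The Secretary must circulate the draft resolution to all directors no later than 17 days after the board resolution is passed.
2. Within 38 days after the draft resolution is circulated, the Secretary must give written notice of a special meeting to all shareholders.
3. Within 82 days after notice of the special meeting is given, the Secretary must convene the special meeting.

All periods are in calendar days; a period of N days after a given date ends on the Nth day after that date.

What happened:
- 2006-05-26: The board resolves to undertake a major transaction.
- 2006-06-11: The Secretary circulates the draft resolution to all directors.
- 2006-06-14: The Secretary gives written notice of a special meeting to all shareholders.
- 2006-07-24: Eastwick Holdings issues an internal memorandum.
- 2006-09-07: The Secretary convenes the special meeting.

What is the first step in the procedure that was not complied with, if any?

Step 3

Step 1 — counting 17 days from 2006-05-26 (when the board resolution is passed) gives a deadline of 2006-06-12; 2006-06-11 is within that limit.
Step 2 — counting 38 days from 2006-06-11 (when the draft resolution is circulated) gives a deadline of 2006-07-19; done 2006-06-14 — timely.
Step 3 — counting 82 days from 2006-06-14 (when notice of the special meeting is given) gives a deadline of 2006-09-04; 2006-09-07 misses that deadline by 3 days.
The procedure was therefore not followed at step 3.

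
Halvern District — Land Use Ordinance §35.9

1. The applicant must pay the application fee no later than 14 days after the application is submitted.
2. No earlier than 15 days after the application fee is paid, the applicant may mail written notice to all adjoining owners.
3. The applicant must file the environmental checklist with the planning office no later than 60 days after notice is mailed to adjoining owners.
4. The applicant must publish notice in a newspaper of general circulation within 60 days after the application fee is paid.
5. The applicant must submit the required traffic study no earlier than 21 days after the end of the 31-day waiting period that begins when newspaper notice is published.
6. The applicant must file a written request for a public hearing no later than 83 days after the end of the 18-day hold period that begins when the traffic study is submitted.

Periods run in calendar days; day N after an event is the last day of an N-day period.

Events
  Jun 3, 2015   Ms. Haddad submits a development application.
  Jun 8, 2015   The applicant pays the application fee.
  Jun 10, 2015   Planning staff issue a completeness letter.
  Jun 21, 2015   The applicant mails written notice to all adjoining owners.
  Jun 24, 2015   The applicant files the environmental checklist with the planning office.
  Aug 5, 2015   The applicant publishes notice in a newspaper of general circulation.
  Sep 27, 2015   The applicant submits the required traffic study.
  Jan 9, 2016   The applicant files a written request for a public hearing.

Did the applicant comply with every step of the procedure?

No

(1) due by Jun 3, 2015 + 14 days = Jun 17, 2015; done Jun 8, 2015 — timely.
(2) permitted from Jun 8, 2015 + 15 days = Jun 23, 2015 onward; acted on Jun 21, 2015, 2 days prematurely.
The procedure was therefore not followed at step 2.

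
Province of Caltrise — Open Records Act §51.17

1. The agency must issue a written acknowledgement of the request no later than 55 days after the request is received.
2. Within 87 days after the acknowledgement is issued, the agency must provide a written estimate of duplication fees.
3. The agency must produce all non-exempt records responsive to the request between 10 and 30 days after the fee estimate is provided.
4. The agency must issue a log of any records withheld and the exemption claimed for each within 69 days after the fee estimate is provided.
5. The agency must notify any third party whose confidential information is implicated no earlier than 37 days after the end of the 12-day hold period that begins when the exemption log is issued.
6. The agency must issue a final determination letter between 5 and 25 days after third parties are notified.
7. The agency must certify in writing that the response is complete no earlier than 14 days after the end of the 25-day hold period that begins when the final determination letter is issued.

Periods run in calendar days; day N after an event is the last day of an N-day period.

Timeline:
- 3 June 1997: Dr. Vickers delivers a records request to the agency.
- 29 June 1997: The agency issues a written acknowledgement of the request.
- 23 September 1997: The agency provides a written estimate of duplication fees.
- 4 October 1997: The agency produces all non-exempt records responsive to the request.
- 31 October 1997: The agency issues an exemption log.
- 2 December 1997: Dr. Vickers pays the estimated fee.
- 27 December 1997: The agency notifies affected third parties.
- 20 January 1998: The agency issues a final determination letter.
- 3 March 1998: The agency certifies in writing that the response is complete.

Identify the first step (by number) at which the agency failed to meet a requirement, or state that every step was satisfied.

Step 1: 55 days after 3 June 1997 (when the request is received) is 28 July 1997; done 29 June 1997 — timely.
Step 2: 87 days after 29 June 1997 (when the acknowledgement is issued) is 24 September 1997; 23 September 1997 is within that limit.
Step 3: the window is 10–30 days after 23 September 1997 (when the fee estimate is provided), so 3 October 1997 through 23 October 1997; done 4 October 1997, which is between those dates.
Step 4: 69 days after 23 September 1997 (when the fee estimate is provided) is 1 December 1997; 31 October 1997 is within that limit.
Step 5: the earliest permitted date is 37 days after 12 November 1997 (end of the 12-day hold period, which began when the exemption log is issued on 31 October 1997), i.e. 19 December 1997; done 27 December 1997 — permitted.
Step 6: the window is 5–25 days after 27 December 1997 (when third parties are notified), so 1 January 1998 through 21 January 1998; done 20 January 1998 — within the window.
Step 7: the earliest permitted date is 14 days after 14 February 1998 (end of the 25-day hold period, which began when the final determination letter is issued on 20 January 1998), i.e. 28 February 1998; done 3 March 1998, after the minimum wait.

None — every step was satisfied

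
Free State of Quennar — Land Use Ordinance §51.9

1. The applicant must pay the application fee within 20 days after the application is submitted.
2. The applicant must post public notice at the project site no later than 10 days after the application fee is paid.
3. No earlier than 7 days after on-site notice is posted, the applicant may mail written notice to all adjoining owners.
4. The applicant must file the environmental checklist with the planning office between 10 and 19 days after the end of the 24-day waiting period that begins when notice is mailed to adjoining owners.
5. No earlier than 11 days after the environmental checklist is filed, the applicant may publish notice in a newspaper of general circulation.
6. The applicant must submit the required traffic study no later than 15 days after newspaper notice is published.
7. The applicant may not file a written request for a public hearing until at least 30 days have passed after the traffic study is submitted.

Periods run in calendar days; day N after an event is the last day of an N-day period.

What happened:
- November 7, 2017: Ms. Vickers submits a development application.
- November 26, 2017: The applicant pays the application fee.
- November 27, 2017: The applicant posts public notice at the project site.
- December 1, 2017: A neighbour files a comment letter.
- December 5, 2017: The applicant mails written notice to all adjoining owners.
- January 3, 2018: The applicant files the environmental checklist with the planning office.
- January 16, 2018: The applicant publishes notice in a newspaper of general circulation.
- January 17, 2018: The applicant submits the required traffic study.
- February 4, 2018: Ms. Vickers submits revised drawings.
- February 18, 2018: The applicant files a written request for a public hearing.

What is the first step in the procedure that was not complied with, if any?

Step 4

Step 1: 20 days after November 7, 2017 (when the application is submitted) is November 27, 2017; done November 26, 2017 — timely.
Step 2: 10 days after November 26, 2017 (when the application fee is paid) is December 6, 2017; completed November 27, 2017, before the deadline.
Step 3: the earliest permitted date is 7 days after November 27, 2017 (when on-site notice is posted), i.e. December 4, 2017; done December 5, 2017 — permitted.
Step 4: the window is 10–19 days after December 29, 2017 (end of the 24-day waiting period, which began when notice is mailed to adjoining owners on December 5, 2017), so January 8, 2018 through January 17, 2018; January 3, 2018 is 5 days too early.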